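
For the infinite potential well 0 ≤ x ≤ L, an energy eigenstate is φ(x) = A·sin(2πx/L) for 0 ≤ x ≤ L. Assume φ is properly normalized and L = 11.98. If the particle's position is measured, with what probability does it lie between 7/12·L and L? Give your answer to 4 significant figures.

P ≈ 0.4856

|φ|² is the probability density, so P = ∫_{7/12·L}^{L} |φ|² dx.
Since A² = 1/(L/2), this is the region integral divided by the full normalization integral.
Let u = x/L; then A² and the length scale cancel, so P = ∫_{7/12}^{1} sin(2·π·u)^2 du ÷ ∫_{0}^{1} sin(2·π·u)^2 du.
An antiderivative of sin(2·π·u)^2 is u/2 - sin(4·π·u)/(8·π); evaluating from 7/12 to 1 gives √(3)/(16·π) + 5/24, while the full integral is 1/2.
The result is P = √(3)/(8·π) + 5/12.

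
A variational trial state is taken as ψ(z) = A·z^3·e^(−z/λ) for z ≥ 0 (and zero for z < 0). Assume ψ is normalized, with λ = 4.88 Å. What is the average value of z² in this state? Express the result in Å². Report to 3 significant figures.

The expectation value is the |ψ|²-weighted average of z^2: ∫ z^2|ψ|² dz.
Evaluating both integrals, ⟨z²⟩ = 14·λ^2.
With λ = 4.88, ⟨z^2⟩ = 333.4.

⟨z^2⟩ ≈ 333 Å^2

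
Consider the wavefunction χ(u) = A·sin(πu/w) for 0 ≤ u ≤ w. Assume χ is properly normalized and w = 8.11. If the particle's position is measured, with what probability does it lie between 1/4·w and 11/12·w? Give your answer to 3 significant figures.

P = ∫_{1/4·w}^{11/12·w} |χ(u)|² du.
Since A² = 1/(w/2), this is the region integral divided by the full normalization integral.
Substituting t = u/w, A² and the length scale cancel in the ratio: P = ∫_{1/4}^{11/12} sin(π·t)^2 dt / ∫_{0}^{1} sin(π·t)^2 dt.
With ∫ sin(π·t)^2 dt = t/2 - sin(2·π·t)/(4·π) + C, the region integral is 3/(8·π) + 1/3 and the full one is 1/2.
This works out to P = (9 + 8·π)/(12·π).

P ≈ 0.905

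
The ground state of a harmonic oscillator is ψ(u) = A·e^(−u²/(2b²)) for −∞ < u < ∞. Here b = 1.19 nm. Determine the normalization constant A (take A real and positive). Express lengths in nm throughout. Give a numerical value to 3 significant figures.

A ≈ 0.689 nm^(-1/2)

Normalization requires ∫|ψ|² du = 1, integrated from −∞ to ∞.
Differentiating ∫e^(−αu²) du = √(π/α) under α to get the higher moments, with ψ = A·e^(−u²/(2b²)), the integral evaluates to A²·[√(π)·b].
With b = 1.19: A² = 0.4741 and A = 0.6886.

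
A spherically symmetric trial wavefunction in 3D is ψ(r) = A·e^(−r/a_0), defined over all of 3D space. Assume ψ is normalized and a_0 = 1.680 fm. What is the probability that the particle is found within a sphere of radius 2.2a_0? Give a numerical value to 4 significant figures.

P ≈ 0.8149

P = ∫ |ψ|² 4πr² dr over r ≤ 2.2a_0.
Normalization gives A² = 1/(π·a_0^3).
Let u = r/a_0; then A², 4π and the length scale all cancel, so P = ∫_{0}^{2.2} u^2·e^(-2·u) du ÷ ∫_{0}^{∞} u^2·e^(-2·u) du.
Using ∫ u^2·e^(-2·u) du = -(2·u^2 + 2·u + 1)·e^(-2·u)/4, the numerator is 1/4 - 377·e^(-22/5)/100 and the denominator is 1/4.
This evaluates to P = 0.81486.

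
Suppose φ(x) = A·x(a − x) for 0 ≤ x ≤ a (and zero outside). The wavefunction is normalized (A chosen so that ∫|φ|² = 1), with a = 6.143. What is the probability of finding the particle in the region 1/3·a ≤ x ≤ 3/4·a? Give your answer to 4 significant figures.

P = ∫_{1/3·a}^{3/4·a} |φ(x)|² dx.
Since A² = 1/(a^5/30), this is the region integral divided by the full normalization integral.
Substituting u = x/a, A² and the length scale cancel in the ratio: P = ∫_{1/3}^{3/4} u^2·(1 - u)^2 du / ∫_{0}^{1} u^2·(1 - u)^2 du.
Using ∫ u^2·(1 - u)^2 du = u^3·(6·u^2 - 15·u + 10)/30, the numerator is ≈ 0.0228869 and the denominator is 1/30.
The result is P = 0.68661.

P ≈ 0.6866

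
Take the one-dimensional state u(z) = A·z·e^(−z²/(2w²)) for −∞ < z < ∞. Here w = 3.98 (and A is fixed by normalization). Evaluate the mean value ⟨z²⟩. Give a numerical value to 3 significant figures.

⟨z²⟩ = ∫ z^2 |u|² dz over the full domain.
Since the A² factors cancel between numerator and denominator, ⟨z²⟩ = 3·w^2/2.
With w = 3.98, ⟨z^2⟩ = 23.76.

⟨z^2⟩ ≈ 23.8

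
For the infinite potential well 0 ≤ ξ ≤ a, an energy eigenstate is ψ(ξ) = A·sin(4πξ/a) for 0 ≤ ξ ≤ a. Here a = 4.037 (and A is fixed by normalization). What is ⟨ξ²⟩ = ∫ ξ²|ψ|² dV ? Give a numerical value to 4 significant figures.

⟨ξ^2⟩ ≈ 5.381

By definition ⟨ξ²⟩ = ∫ ξ^2 |ψ(ξ)|² dξ.
Using sin²θ = (1 − cos 2θ)/2, evaluating both integrals, ⟨ξ²⟩ = -a^2/(32·π^2) + a^2/3.
Putting a = 4.037 gives 5.3809.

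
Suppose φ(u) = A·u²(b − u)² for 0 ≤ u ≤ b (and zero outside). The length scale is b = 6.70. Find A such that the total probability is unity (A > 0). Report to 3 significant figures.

Normalization requires ∫|φ|² du = 1, integrated from 0 to b.
With φ = A·u²(b − u)², the integral evaluates to A²·[b^9/630].
So A² = (b^9/630)^(−1).
Substituting b = 6.70 gives A² = 0.00002316, so A = 0.004812.

A ≈ 0.00481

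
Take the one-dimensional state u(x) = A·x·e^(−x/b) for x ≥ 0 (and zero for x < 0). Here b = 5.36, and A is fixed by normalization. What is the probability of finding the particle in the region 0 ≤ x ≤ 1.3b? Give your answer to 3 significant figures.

P ≈ 0.482

The probability is P = ∫ |u|² dx over [0, 1.3b].
The normalization integral ∫|u|²dx over the whole domain equals b^3/4·A², and A² cancels in the ratio.
Substituting t = x/b, A² and the length scale cancel in the ratio: P = ∫_{0}^{1.3} t^2·e^(-2·t) dt / ∫_{0}^{∞} t^2·e^(-2·t) dt.
An antiderivative of t^2·e^(-2·t) is -(2·t^2 + 2·t + 1)·e^(-2·t)/4; evaluating from 0 to 1.3 gives 1/4 - 349·e^(-13/5)/200, while the full integral is 1/4.
The result is P = 0.4816.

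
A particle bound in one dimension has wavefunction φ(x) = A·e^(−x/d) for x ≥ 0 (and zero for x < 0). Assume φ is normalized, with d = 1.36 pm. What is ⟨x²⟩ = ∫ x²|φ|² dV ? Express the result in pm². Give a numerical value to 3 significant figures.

⟨x²⟩ = ∫ x^2 |φ|² dx over the full domain.
Using ∫₀^∞ xⁿ e^(−αx) dx = n!/αⁿ⁺¹, evaluating both integrals, ⟨x²⟩ = d^2/2.
With d = 1.36, ⟨x^2⟩ = 0.9248.

⟨x^2⟩ ≈ 0.925 pm^2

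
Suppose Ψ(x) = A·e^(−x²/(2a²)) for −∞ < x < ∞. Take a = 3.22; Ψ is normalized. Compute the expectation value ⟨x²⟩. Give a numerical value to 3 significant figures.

⟨x^2⟩ ≈ 5.18

The expectation value is the |Ψ|²-weighted average of x^2: ∫ x^2|Ψ|² dx.
With ∫_{−∞}^{∞} x^(2m) e^(−αx²) dx = (2m−1)!!·√π / (2^m α^(m+1/2)), the ratio of the moment integral to the normalization integral gives ⟨x²⟩ = a^2/2.
Putting a = 3.22 gives 5.184.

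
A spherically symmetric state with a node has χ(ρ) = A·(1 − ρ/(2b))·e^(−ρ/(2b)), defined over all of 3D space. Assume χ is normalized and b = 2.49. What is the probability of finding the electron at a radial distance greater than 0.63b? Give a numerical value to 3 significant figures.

P ≈ 0.984

Integrate the radial probability density 4πρ²|χ|² over ρ > 0.63b.
A² is fixed by ∫₀^∞ 4πρ²|χ|² dρ = 1, i.e. A² = (8·π·b^3)^(−1).
Let u = ρ/b; then A², 4π and the length scale all cancel, so P = ∫_{0.63}^{∞} u^2·(1 - u/2)^2·e^(-u) du ÷ ∫_{0}^{∞} u^2·(1 - u/2)^2·e^(-u) du.
Using ∫ u^2·(1 - u/2)^2·e^(-u) du = -(u^4/4 + u^2 + 2·u + 2)·e^(-u), the numerator is ≈ 1.9686 and the denominator is 2.
The region integral divided by the full integral gives P = 0.9843.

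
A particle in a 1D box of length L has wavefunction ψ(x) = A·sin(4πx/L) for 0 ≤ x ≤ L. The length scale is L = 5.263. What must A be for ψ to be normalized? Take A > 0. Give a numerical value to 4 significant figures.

A ≈ 0.6165

Normalization requires ∫|ψ|² dx = 1, integrated from 0 to L.
Carrying out the integral gives A² · L/2.
Substituting L = 5.263 gives A² = 0.38001, so A = 0.61645.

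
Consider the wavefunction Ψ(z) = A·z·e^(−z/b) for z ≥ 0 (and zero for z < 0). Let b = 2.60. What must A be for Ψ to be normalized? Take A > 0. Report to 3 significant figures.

The normalization condition is ∫|Ψ|² dz = 1 from 0 to ∞.
Using ∫₀^∞ zⁿ e^(−αz) dz = n!/αⁿ⁺¹, the integral (without the A² prefactor) comes out to b^3/4.
Setting this equal to 1 gives A² = 1/(b^3/4).
Plugging in b = 2.60 yields A = 0.4771.

A ≈ 0.477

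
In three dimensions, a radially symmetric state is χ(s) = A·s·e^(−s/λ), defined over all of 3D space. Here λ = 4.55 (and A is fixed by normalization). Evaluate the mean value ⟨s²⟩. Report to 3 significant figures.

⟨s^2⟩ ≈ 155

The expectation value is the |χ|²-weighted average of s^2: ∫ s^2|χ|² 4πs² ds.
With ∫₀^∞ s^6 e^(−αs) ds = 6!/α^7, evaluating both integrals, ⟨s²⟩ = 15·λ^2/2.
With λ = 4.55, ⟨s^2⟩ = 155.3.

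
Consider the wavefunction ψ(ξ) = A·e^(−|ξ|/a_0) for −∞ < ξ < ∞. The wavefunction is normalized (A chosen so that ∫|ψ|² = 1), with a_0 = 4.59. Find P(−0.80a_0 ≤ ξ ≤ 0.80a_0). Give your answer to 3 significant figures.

The probability is P = ∫ |ψ|² dξ over [−0.80a_0, 0.80a_0].
The normalization integral ∫|ψ|²dξ over the whole domain equals a_0·A², and A² cancels in the ratio.
Both integrals are even about ξ = 0, so only the ξ ≥ 0 halves are needed (the factors of 2 cancel). Substituting u = ξ/a_0, A² and the length scale cancel in the ratio: P = ∫_{0}^{0.80} e^(-2·u) du / ∫_{0}^{∞} e^(-2·u) du.
With ∫ e^(-2·u) du = -e^(-2·u)/2 + C, the region integral is 1/2 - e^(-8/5)/2 and the full one is 1/2.
This works out to P = 0.7981.

P ≈ 0.798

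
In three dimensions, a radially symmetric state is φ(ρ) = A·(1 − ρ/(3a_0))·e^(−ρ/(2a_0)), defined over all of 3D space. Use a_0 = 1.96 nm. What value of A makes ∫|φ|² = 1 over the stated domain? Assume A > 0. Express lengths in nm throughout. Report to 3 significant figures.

Normalization requires ∫|φ|² 4πρ² dρ = 1, integrated from 0 to ∞.
∫|φ|² 4πρ² dρ = A²·(8·π·a_0^3/3).
So A² = (8·π·a_0^3/3)^(−1).
Plugging in a_0 = 1.96 yields A = 0.1259.

A ≈ 0.126 nm^(-3/2)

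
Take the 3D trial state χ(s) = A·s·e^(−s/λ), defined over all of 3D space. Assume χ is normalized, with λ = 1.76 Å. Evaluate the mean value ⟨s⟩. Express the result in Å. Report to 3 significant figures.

⟨s⟩ = ∫ s |χ|² 4πs² ds over the full domain.
Since the A² factors cancel between numerator and denominator, ⟨s⟩ = 5·λ/2.
Putting λ = 1.76 gives 4.400.

⟨s⟩ ≈ 4.40 Å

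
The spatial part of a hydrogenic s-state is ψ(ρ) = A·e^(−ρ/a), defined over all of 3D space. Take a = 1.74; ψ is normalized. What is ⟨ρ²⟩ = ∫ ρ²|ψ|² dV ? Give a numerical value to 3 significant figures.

By definition ⟨ρ²⟩ = ∫ ρ^2 |ψ(ρ)|² 4πρ² dρ.
The ratio of the moment integral to the normalization integral gives ⟨ρ²⟩ = 3·a^2.
With a = 1.74, ⟨ρ^2⟩ = 9.083.

⟨ρ^2⟩ ≈ 9.08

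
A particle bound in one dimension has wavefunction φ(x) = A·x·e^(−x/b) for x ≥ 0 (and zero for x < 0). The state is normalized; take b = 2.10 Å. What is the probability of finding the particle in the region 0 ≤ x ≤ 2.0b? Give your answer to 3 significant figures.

|φ|² is the probability density, so P = ∫_{0}^{2.0b} |φ|² dx.
With A² fixed by ∫|φ|² = 1, i.e. A² = (b^3/4)^(−1), substitute and integrate.
Substituting u = x/b, A² and the length scale cancel in the ratio: P = ∫_{0}^{2.0} u^2·e^(-2·u) du / ∫_{0}^{∞} u^2·e^(-2·u) du.
With ∫ u^2·e^(-2·u) du = -(2·u^2 + 2·u + 1)·e^(-2·u)/4 + C, the region integral is 1/4 - 13·e^(-4)/4 and the full one is 1/4.
This works out to P = 0.7619.

P ≈ 0.762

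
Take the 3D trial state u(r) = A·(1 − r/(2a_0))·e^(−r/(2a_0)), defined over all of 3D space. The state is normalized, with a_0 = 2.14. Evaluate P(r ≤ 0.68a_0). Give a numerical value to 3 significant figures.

Integrate the radial probability density 4πr²|u|² over r ≤ 0.68a_0.
Normalization gives A² = 1/(8·π·a_0^3).
Substituting t = r/a_0, A², 4π and the length scale all cancel in the ratio: P = ∫_{0}^{0.68} t^2·(1 - t/2)^2·e^(-t) dt / ∫_{0}^{∞} t^2·(1 - t/2)^2·e^(-t) dt.
With ∫ t^2·(1 - t/2)^2·e^(-t) dt = -(t^4/4 + t^2 + 2·t + 2)·e^(-t) + C, the region integral is ≈ 0.036427 and the full one is 2.
This evaluates to P = 0.01821.

P ≈ 0.0182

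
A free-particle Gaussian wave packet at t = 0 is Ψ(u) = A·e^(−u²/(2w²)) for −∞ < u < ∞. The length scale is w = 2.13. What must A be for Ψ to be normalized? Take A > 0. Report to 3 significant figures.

The normalization condition is ∫|Ψ|² du = 1 from −∞ to ∞.
Using the Gaussian integral ∫_{−∞}^{∞} e^(−αu²) du = √(π/α), ∫|Ψ|² du = A²·(√(π)·w).
So A² = (√(π)·w)^(−1).
Plugging in w = 2.13 yields A = 0.5147.

A ≈ 0.515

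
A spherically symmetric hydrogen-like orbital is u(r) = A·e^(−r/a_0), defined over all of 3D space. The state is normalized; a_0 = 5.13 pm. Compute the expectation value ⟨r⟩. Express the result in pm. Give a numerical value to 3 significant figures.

By definition ⟨r⟩ = ∫ r |u(r)|² 4πr² dr.
With ∫₀^∞ r^3 e^(−αr) dr = 3!/α^4, evaluating both integrals, ⟨r⟩ = 3·a_0/2.
Putting a_0 = 5.13 gives 7.695.

⟨r⟩ ≈ 7.70 pm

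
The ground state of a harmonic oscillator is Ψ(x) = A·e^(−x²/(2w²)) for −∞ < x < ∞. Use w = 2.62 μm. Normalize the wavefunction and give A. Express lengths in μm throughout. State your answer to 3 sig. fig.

A ≈ 0.464 μm^(-1/2)

Require ∫ |Ψ|² dx = 1 over the whole domain.
∫|Ψ|² dx = A²·(√(π)·w).
Hence A² = 1/[√(π)·w].
With w = 2.62: A² = 0.2153 and A = 0.4640.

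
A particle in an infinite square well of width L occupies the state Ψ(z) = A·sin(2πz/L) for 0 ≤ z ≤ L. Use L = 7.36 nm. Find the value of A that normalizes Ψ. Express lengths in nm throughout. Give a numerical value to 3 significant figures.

A ≈ 0.521 nm^(-1/2)

The normalization condition is ∫|Ψ|² dz = 1 from 0 to L.
With ∫₀^L sin²(nπz/L) dz = L/2, carrying out the integral gives A² · L/2.
So A² = (L/2)^(−1).
Plugging in L = 7.36 yields A = 0.5213.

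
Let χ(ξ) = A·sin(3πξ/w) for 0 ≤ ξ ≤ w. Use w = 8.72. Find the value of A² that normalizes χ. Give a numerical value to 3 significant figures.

We need A² ∫|f|² dξ = 1, taking the integral from 0 to w.
With ∫₀^w sin²(nπξ/w) dξ = w/2, with χ = A·sin(3πξ/w), the integral evaluates to A²·[w/2].
Hence A² = 1/[w/2].
Plugging in w = 8.72 yields A = 0.4789.

A^2 ≈ 0.229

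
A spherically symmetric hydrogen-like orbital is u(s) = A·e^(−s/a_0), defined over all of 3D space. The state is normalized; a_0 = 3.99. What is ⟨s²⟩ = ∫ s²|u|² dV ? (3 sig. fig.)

By definition ⟨s²⟩ = ∫ s^2 |u(s)|² 4πs² ds.
With ∫₀^∞ s^4 e^(−αs) ds = 4!/α^5, the ratio of the moment integral to the normalization integral gives ⟨s²⟩ = 3·a_0^2.
Putting a_0 = 3.99 gives 47.76.

⟨s^2⟩ ≈ 47.8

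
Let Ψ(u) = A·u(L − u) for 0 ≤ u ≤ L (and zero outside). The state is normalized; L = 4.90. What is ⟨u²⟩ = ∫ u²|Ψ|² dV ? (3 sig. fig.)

By definition ⟨u²⟩ = ∫ u^2 |Ψ(u)|² du.
The ratio of the moment integral to the normalization integral gives ⟨u²⟩ = 2·L^2/7.
Putting L = 4.90 gives 6.860.

⟨u^2⟩ ≈ 6.86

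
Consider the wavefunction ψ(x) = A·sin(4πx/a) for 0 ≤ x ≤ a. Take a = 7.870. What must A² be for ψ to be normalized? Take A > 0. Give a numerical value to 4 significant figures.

Normalization requires ∫|ψ|² dx = 1, integrated from 0 to a.
With ∫₀^a sin²(nπx/a) dx = a/2, ∫|ψ|² dx = A²·(a/2).
Setting this equal to 1 gives A² = 1/(a/2).
Substituting a = 7.870 gives A² = 0.25413, so A = 0.50411.

A^2 ≈ 0.2541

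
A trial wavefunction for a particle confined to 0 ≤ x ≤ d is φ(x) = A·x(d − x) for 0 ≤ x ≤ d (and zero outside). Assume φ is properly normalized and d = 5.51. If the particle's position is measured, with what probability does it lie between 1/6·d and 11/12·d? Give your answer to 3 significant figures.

P ≈ 0.959

|φ|² is the probability density, so P = ∫_{1/6·d}^{11/12·d} |φ|² dx.
With A² fixed by ∫|φ|² = 1, i.e. A² = (d^5/30)^(−1), substitute and integrate.
Substituting u = x/d, A² and the length scale cancel in the ratio: P = ∫_{1/6}^{11/12} u^2·(1 - u)^2 du / ∫_{0}^{1} u^2·(1 - u)^2 du.
An antiderivative of u^2·(1 - u)^2 is u^3·(6·u^2 - 15·u + 10)/30; evaluating from 1/6 to 11/12 gives ≈ 0.031981, while the full integral is 1/30.
Evaluating gives P = 4421/4608.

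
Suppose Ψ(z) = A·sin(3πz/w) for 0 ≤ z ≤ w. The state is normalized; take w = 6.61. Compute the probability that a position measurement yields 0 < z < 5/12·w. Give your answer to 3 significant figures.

P = ∫_{0}^{5/12·w} |Ψ(z)|² dz.
With A² fixed by ∫|Ψ|² = 1, i.e. A² = (w/2)^(−1), substitute and integrate.
Substituting u = z/w, A² and the length scale cancel in the ratio: P = ∫_{0}^{5/12} sin(3·π·u)^2 du / ∫_{0}^{1} sin(3·π·u)^2 du.
With ∫ sin(3·π·u)^2 du = u/2 - sin(6·π·u)/(12·π) + C, the region integral is 5/24 - 1/(12·π) and the full one is 1/2.
Evaluating gives P = (-2 + 5·π)/(12·π).

P ≈ 0.364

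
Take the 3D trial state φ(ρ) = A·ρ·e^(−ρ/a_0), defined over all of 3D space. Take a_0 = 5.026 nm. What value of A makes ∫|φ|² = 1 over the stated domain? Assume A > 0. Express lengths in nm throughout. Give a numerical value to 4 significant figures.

We need A² ∫|f|² 4πρ² dρ = 1, taking the integral from 0 to ∞.
(Spherical symmetry: dV = 4πρ² dρ.)
Recall ∫₀^∞ ρ^m e^(−ρ/β) dρ = m!·β^(m+1), with φ = A·ρ·e^(−ρ/a_0), the integral evaluates to A²·[3·π·a_0^5].
So A² = (3·π·a_0^5)^(−1).
Plugging in a_0 = 5.026 yields A = 0.0057519.

A ≈ 0.005752 nm^(-5/2)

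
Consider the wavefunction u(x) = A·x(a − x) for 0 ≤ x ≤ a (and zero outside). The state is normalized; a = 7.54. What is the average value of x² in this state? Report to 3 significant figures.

⟨x^2⟩ ≈ 16.2

The expectation value is the |u|²-weighted average of x^2: ∫ x^2|u|² dx.
Evaluating both integrals, ⟨x²⟩ = 2·a^2/7.
Putting a = 7.54 gives 16.24.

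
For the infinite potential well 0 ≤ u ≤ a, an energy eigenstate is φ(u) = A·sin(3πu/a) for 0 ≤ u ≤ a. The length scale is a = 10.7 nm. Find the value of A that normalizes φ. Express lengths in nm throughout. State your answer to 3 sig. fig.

Normalization requires ∫|φ|² du = 1, integrated from 0 to a.
The integral (without the A² prefactor) comes out to a/2.
Setting this equal to 1 gives A² = 1/(a/2).
With a = 10.7: A² = 0.1869 and A = 0.4323.

A ≈ 0.432 nm^(-1/2)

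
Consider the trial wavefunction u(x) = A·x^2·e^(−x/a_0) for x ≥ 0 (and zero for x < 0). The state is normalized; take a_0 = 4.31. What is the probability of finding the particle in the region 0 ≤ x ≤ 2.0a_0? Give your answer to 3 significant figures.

P ≈ 0.371

The probability is P = ∫ |u|² dx over [0, 2.0a_0].
The normalization integral ∫|u|²dx over the whole domain equals 3·a_0^5/4·A², and A² cancels in the ratio.
In terms of t = x/a_0 (A² and the length scale cancel between numerator and denominator), P = [∫_{0}^{2.0} t^4·e^(-2·t) dt] / [∫_{0}^{∞} t^4·e^(-2·t) dt].
Using ∫ t^4·e^(-2·t) dt = -(t^4/2 + t^3 + 3·t^2/2 + 3·t/2 + 3/4)·e^(-2·t), the numerator is 3/4 - 103·e^(-4)/4 and the denominator is 3/4.
Evaluating gives P = 0.3712.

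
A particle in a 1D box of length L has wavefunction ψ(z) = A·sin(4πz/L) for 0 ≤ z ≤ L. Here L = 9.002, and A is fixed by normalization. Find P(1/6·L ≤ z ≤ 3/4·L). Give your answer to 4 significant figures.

|ψ|² is the probability density, so P = ∫_{1/6·L}^{3/4·L} |ψ|² dz.
Since A² = 1/(L/2), this is the region integral divided by the full normalization integral.
In terms of u = z/L (A² and the length scale cancel between numerator and denominator), P = [∫_{1/6}^{3/4} sin(4·π·u)^2 du] / [∫_{0}^{1} sin(4·π·u)^2 du].
Using ∫ sin(4·π·u)^2 du = u/2 - sin(4·π·u)·cos(4·π·u)/(8·π), the numerator is -√(3)/(32·π) + 7/24 and the denominator is 1/2.
Evaluating gives P = -√(3)/(16·π) + 7/12.

P ≈ 0.5489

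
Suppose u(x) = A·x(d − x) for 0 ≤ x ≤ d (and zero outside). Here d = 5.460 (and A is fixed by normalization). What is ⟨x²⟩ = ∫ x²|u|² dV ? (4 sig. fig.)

⟨x²⟩ = ∫ x^2 |u|² dx over the full domain.
Since the A² factors cancel between numerator and denominator, ⟨x²⟩ = 2·d^2/7.
With d = 5.460, ⟨x^2⟩ = 8.5176.

⟨x^2⟩ ≈ 8.518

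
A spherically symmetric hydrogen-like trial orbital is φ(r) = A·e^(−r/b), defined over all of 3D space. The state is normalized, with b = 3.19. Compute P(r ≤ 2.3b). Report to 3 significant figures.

P ≈ 0.837

Integrate the radial probability density 4πr²|φ|² over r ≤ 2.3b.
The full normalization integral is A²·[π·b^3] = 1, fixing A².
Let u = r/b; then A², 4π and the length scale all cancel, so P = ∫_{0}^{2.3} u^2·e^(-2·u) du ÷ ∫_{0}^{∞} u^2·e^(-2·u) du.
With ∫ u^2·e^(-2·u) du = -(2·u^2 + 2·u + 1)·e^(-2·u)/4 + C, the region integral is 1/4 - 809·e^(-23/5)/200 and the full one is 1/4.
This evaluates to P = 0.8374.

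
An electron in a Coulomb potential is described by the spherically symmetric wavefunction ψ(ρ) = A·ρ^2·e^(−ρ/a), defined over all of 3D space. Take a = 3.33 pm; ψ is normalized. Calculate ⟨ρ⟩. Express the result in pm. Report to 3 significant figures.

⟨ρ⟩ ≈ 11.7 pm

The expectation value is the |ψ|²-weighted average of ρ: ∫ ρ|ψ|² 4πρ² dρ.
Using ∫₀^∞ ρⁿ e^(−αρ) dρ = n!/αⁿ⁺¹, since the A² factors cancel between numerator and denominator, ⟨ρ⟩ = 7·a/2.
With a = 3.33, ⟨ρ⟩ = 11.66.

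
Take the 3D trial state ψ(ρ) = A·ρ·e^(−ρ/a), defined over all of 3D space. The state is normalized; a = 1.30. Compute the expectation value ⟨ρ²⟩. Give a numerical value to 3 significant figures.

⟨ρ^2⟩ ≈ 12.7

⟨ρ²⟩ = ∫ ρ^2 |ψ|² 4πρ² dρ over the full domain.
The ratio of the moment integral to the normalization integral gives ⟨ρ²⟩ = 15·a^2/2.
Putting a = 1.30 gives 12.68.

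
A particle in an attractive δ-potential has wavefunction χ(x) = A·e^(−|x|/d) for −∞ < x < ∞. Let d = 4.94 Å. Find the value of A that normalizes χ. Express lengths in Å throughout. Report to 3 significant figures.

A ≈ 0.450 Å^(-1/2)

The normalization condition is ∫|χ|² dx = 1 from −∞ to ∞.
Recall ∫₀^∞ x^m e^(−x/β) dx = m!·β^(m+1), ∫|χ|² dx = A²·(d).
So A² = (d)^(−1).
With d = 4.94: A² = 0.2024 and A = 0.4499.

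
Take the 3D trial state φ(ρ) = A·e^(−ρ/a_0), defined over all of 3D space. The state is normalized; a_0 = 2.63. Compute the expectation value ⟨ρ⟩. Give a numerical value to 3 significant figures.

⟨ρ⟩ ≈ 3.95

The expectation value is the |φ|²-weighted average of ρ: ∫ ρ|φ|² 4πρ² dρ.
Since the A² factors cancel between numerator and denominator, ⟨ρ⟩ = 3·a_0/2.
With a_0 = 2.63, ⟨ρ⟩ = 3.945.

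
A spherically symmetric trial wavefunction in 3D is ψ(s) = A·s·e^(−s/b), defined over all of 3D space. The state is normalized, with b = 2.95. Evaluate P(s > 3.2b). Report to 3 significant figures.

Integrate the radial probability density 4πs²|ψ|² over s > 3.2b.
The full normalization integral is A²·[3·π·b^5] = 1, fixing A².
Let u = s/b; then A², 4π and the length scale all cancel, so P = ∫_{3.2}^{∞} u^4·e^(-2·u) du ÷ ∫_{0}^{∞} u^4·e^(-2·u) du.
An antiderivative of u^4·e^(-2·u) is -(u^4/2 + u^3 + 3·u^2/2 + 3·u/2 + 3/4)·e^(-2·u); evaluating from 3.2 to ∞ gives ≈ 0.17630, while the full integral is 3/4.
Taking the ratio yields P = 0.2351.

P ≈ 0.235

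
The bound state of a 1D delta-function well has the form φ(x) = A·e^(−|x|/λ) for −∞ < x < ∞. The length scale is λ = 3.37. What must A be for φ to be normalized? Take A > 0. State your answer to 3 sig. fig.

A ≈ 0.545

Require ∫ |φ|² dx = 1 over the whole domain.
With ∫₀^∞ x^0 e^(−αx) dx = 0!/α^1, ∫|φ|² dx = A²·(λ).
Hence A² = 1/[λ].
With λ = 3.37: A² = 0.2967 and A = 0.5447.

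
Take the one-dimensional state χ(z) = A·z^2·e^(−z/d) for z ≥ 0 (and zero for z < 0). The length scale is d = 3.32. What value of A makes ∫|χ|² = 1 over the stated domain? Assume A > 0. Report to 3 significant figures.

Require ∫ |χ|² dz = 1 over the whole domain.
Carrying out the integral gives A² · 3·d^5/4.
Plugging in d = 3.32 yields A = 0.05749.

A ≈ 0.0575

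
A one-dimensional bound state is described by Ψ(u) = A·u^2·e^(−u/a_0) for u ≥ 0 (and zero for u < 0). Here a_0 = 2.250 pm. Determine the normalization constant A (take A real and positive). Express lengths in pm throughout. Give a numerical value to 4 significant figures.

Require ∫ |Ψ|² du = 1 over the whole domain.
Using ∫₀^∞ uⁿ e^(−αu) du = n!/αⁿ⁺¹, the integral (without the A² prefactor) comes out to 3·a_0^5/4.
Hence A² = 1/[3·a_0^5/4].
Substituting a_0 = 2.250 gives A² = 0.023122, so A = 0.15206.

A ≈ 0.1521 pm^(-5/2)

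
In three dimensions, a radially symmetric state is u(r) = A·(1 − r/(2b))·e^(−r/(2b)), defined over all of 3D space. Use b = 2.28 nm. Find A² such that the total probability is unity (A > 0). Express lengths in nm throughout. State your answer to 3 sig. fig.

A^2 ≈ 0.00336 nm^(-3)

The normalization condition is ∫|u|² 4πr² dr = 1 from 0 to ∞.
With ∫₀^∞ r^4 e^(−αr) dr = 4!/α^5, with u = A·(1 − r/(2b))·e^(−r/(2b)), the integral evaluates to A²·[8·π·b^3].
Setting this equal to 1 gives A² = 1/(8·π·b^3).
Plugging in b = 2.28 yields A = 0.05794.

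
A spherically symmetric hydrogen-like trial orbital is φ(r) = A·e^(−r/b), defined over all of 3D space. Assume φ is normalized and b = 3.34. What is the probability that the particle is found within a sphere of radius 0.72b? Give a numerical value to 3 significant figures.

Integrate the radial probability density 4πr²|φ|² over r ≤ 0.72b.
A² is fixed by ∫₀^∞ 4πr²|φ|² dr = 1, i.e. A² = (π·b^3)^(−1).
In terms of u = r/b (A², 4π and the length scale all cancel between numerator and denominator), P = [∫_{0}^{0.72} u^2·e^(-2·u) du] / [∫_{0}^{∞} u^2·e^(-2·u) du].
With ∫ u^2·e^(-2·u) du = -(2·u^2 + 2·u + 1)·e^(-2·u)/4 + C, the region integral is 1/4 - 2173·e^(-36/25)/2500 and the full one is 1/4.
Taking the ratio yields P = 0.1762.

P ≈ 0.176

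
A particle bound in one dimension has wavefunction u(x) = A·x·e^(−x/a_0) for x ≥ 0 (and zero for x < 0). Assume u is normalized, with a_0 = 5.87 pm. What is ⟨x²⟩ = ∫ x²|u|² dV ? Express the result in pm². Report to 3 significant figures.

⟨x^2⟩ ≈ 103 pm^2

⟨x²⟩ = ∫ x^2 |u|² dx over the full domain.
With ∫₀^∞ x^4 e^(−αx) dx = 4!/α^5, evaluating both integrals, ⟨x²⟩ = 3·a_0^2.
Putting a_0 = 5.87 gives 103.4.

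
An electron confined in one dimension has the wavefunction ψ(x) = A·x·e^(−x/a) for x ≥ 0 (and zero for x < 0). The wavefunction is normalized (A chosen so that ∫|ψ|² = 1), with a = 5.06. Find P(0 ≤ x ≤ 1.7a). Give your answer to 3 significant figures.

|ψ|² is the probability density, so P = ∫_{0}^{1.7a} |ψ|² dx.
With A² fixed by ∫|ψ|² = 1, i.e. A² = (a^3/4)^(−1), substitute and integrate.
Let u = x/a; then A² and the length scale cancel, so P = ∫_{0}^{1.7} u^2·e^(-2·u) du ÷ ∫_{0}^{∞} u^2·e^(-2·u) du.
With ∫ u^2·e^(-2·u) du = -(2·u^2 + 2·u + 1)·e^(-2·u)/4 + C, the region integral is 1/4 - 509·e^(-17/5)/200 and the full one is 1/4.
Evaluating gives P = 0.6603.

P ≈ 0.660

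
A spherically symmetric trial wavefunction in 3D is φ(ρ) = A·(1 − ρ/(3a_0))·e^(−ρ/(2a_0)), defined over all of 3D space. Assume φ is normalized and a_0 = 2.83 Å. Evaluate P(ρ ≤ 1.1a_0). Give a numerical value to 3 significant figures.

P = ∫ |φ|² 4πρ² dρ over ρ ≤ 1.1a_0.
The full normalization integral is A²·[8·π·a_0^3/3] = 1, fixing A².
Substituting u = ρ/a_0, A², 4π and the length scale all cancel in the ratio: P = ∫_{0}^{1.1} u^2·(1 - u/3)^2·e^(-u) du / ∫_{0}^{∞} u^2·(1 - u/3)^2·e^(-u) du.
Using ∫ u^2·(1 - u/3)^2·e^(-u) du = (-u^4 + 2·u^3 - 3·u^2 - 6·u - 6)·e^(-u)/9, the numerator is ≈ 0.11069 and the denominator is 2/3.
Taking the ratio yields P = 0.1660.

P ≈ 0.166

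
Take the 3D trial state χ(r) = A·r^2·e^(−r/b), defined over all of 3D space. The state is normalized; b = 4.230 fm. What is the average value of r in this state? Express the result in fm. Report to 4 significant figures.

⟨r⟩ ≈ 14.81 fm

⟨r⟩ = ∫ r |χ|² 4πr² dr over the full domain.
Evaluating both integrals, ⟨r⟩ = 7·b/2.
With b = 4.230, ⟨r⟩ = 14.805.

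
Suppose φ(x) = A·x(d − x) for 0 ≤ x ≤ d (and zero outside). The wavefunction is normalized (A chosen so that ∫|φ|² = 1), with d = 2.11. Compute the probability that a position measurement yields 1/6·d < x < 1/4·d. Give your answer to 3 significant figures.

P ≈ 0.0680

P = ∫_{1/6·d}^{1/4·d} |φ(x)|² dx.
Since A² = 1/(d^5/30), this is the region integral divided by the full normalization integral.
Substituting u = x/d, A² and the length scale cancel in the ratio: P = ∫_{1/6}^{1/4} u^2·(1 - u)^2 du / ∫_{0}^{1} u^2·(1 - u)^2 du.
With ∫ u^2·(1 - u)^2 du = u^3·(6·u^2 - 15·u + 10)/30 + C, the region integral is ≈ 0.0022674 and the full one is 1/30.
Evaluating gives P = 0.06802.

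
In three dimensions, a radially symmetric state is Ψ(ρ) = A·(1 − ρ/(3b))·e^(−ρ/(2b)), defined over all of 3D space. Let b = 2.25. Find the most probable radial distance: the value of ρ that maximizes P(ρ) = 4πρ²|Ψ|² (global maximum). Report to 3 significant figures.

ρ ≈ 2.25

Set d/dρ [P(ρ) = 4πρ²|Ψ|²] = 0 and solve for ρ > 0.
Solving yields ρ = b.
With b = 2.25, the most probable radial distance is 2.250.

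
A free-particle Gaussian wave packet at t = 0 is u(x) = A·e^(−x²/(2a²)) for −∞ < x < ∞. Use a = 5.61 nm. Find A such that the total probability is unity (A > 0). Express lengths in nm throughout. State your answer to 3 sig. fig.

A ≈ 0.317 nm^(-1/2)

Require ∫ |u|² dx = 1 over the whole domain.
Using the Gaussian integral ∫_{−∞}^{∞} e^(−αx²) dx = √(π/α), ∫|u|² dx = A²·(√(π)·a).
Hence A² = 1/[√(π)·a].
Substituting a = 5.61 gives A² = 0.1006, so A = 0.3171.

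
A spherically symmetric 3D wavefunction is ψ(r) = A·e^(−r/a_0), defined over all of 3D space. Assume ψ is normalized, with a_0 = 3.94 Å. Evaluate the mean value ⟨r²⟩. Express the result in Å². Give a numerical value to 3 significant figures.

The expectation value is the |ψ|²-weighted average of r^2: ∫ r^2|ψ|² 4πr² dr.
Recall ∫₀^∞ r^m e^(−r/β) dr = m!·β^(m+1), the ratio of the moment integral to the normalization integral gives ⟨r²⟩ = 3·a_0^2.
Putting a_0 = 3.94 gives 46.57.

⟨r^2⟩ ≈ 46.6 Å^2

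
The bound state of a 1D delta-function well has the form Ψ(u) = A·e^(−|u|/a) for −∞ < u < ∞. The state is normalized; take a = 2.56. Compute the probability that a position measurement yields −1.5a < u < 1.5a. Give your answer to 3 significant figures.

|Ψ|² is the probability density, so P = ∫_{−1.5a}^{1.5a} |Ψ|² du.
Since A² = 1/(a), this is the region integral divided by the full normalization integral.
By symmetry take twice the u ≥ 0 contribution in numerator and denominator; the 2's cancel. Substituting t = u/a, A² and the length scale cancel in the ratio: P = ∫_{0}^{1.5} e^(-2·t) dt / ∫_{0}^{∞} e^(-2·t) dt.
An antiderivative of e^(-2·t) is -e^(-2·t)/2; evaluating from 0 to 1.5 gives 1/2 - e^(-3)/2, while the full integral is 1/2.
Taking the ratio, P = 0.9502.

P ≈ 0.950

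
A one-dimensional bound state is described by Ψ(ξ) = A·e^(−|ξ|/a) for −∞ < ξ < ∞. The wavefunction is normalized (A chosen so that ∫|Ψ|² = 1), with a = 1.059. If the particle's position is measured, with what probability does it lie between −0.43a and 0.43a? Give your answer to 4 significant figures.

P ≈ 0.5768

The probability is P = ∫ |Ψ|² dξ over [−0.43a, 0.43a].
With A² fixed by ∫|Ψ|² = 1, i.e. A² = (a)^(−1), substitute and integrate.
Both integrals are even about ξ = 0, so only the ξ ≥ 0 halves are needed (the factors of 2 cancel). Substituting u = ξ/a, A² and the length scale cancel in the ratio: P = ∫_{0}^{0.43} e^(-2·u) du / ∫_{0}^{∞} e^(-2·u) du.
With ∫ e^(-2·u) du = -e^(-2·u)/2 + C, the region integral is 1/2 - e^(-43/50)/2 and the full one is 1/2.
Taking the ratio, P = 0.57684.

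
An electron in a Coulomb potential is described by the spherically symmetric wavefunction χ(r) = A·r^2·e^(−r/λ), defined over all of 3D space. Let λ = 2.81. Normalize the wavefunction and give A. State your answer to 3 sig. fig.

We need A² ∫|f|² 4πr² dr = 1, taking the integral from 0 to ∞.
Recall ∫₀^∞ r^m e^(−r/β) dr = m!·β^(m+1), carrying out the integral gives A² · 45·π·λ^7/2.
Hence A² = 1/[45·π·λ^7/2].
Plugging in λ = 2.81 yields A = 0.003198.

A ≈ 0.00320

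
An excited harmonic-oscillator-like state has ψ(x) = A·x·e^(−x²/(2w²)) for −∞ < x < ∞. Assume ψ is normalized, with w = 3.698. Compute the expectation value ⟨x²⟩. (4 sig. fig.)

By definition ⟨x²⟩ = ∫ x^2 |ψ(x)|² dx.
Differentiating ∫e^(−αx²) dx = √(π/α) under α to get the higher moments, since the A² factors cancel between numerator and denominator, ⟨x²⟩ = 3·w^2/2.
Putting w = 3.698 gives 20.513.

⟨x^2⟩ ≈ 20.51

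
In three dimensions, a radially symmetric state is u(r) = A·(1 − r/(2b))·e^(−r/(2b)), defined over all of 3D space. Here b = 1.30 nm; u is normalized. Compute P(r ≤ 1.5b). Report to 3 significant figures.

P = ∫ |u|² 4πr² dr over r ≤ 1.5b.
The full normalization integral is A²·[8·π·b^3] = 1, fixing A².
Let t = r/b; then A², 4π and the length scale all cancel, so P = ∫_{0}^{1.5} t^2·(1 - t/2)^2·e^(-t) dt ÷ ∫_{0}^{∞} t^2·(1 - t/2)^2·e^(-t) dt.
Using ∫ t^2·(1 - t/2)^2·e^(-t) dt = -(t^4/4 + t^2 + 2·t + 2)·e^(-t), the numerator is 2 - 545·e^(-3/2)/64 and the denominator is 2.
This evaluates to P = 0.04995.

P ≈ 0.0500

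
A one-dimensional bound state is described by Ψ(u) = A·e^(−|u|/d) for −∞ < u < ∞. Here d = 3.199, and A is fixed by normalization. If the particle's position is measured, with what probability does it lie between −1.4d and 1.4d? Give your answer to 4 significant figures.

P ≈ 0.9392

P = ∫_{−1.4d}^{1.4d} |Ψ(u)|² du.
The normalization integral ∫|Ψ|²du over the whole domain equals d·A², and A² cancels in the ratio.
By symmetry take twice the u ≥ 0 contribution in numerator and denominator; the 2's cancel. In terms of t = u/d (A² and the length scale cancel between numerator and denominator), P = [∫_{0}^{1.4} e^(-2·t) dt] / [∫_{0}^{∞} e^(-2·t) dt].
Using ∫ e^(-2·t) dt = -e^(-2·t)/2, the numerator is 1/2 - e^(-14/5)/2 and the denominator is 1/2.
This works out to P = 0.93919.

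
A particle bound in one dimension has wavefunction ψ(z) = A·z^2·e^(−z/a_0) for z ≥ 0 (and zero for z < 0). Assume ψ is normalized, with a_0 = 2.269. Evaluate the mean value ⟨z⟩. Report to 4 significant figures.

⟨z⟩ ≈ 5.673

By definition ⟨z⟩ = ∫ z |ψ(z)|² dz.
With ∫₀^∞ z^5 e^(−αz) dz = 5!/α^6, evaluating both integrals, ⟨z⟩ = 5·a_0/2.
With a_0 = 2.269, ⟨z⟩ = 5.6725.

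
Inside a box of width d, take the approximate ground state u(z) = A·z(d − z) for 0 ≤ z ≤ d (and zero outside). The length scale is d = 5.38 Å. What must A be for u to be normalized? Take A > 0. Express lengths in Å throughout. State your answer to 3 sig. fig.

A ≈ 0.0816 Å^(-5/2)

Require ∫ |u|² dz = 1 over the whole domain.
Expanding the polynomial and integrating term by term, with u = A·z(d − z), the integral evaluates to A²·[d^5/30].
With d = 5.38: A² = 0.006656 and A = 0.08158.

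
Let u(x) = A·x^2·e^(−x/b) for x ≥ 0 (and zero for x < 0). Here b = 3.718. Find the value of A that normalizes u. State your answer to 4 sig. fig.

We need A² ∫|f|² dx = 1, taking the integral from 0 to ∞.
Using ∫₀^∞ xⁿ e^(−αx) dx = n!/αⁿ⁺¹, the integral (without the A² prefactor) comes out to 3·b^5/4.
So A² = (3·b^5/4)^(−1).
Plugging in b = 3.718 yields A = 0.043321.

A ≈ 0.04332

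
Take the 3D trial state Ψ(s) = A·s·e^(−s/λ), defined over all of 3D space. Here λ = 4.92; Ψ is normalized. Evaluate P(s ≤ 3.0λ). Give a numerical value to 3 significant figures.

P ≈ 0.715

Integrate the radial probability density 4πs²|Ψ|² over s ≤ 3.0λ.
A² is fixed by ∫₀^∞ 4πs²|Ψ|² ds = 1, i.e. A² = (3·π·λ^5)^(−1).
Let u = s/λ; then A², 4π and the length scale all cancel, so P = ∫_{0}^{3.0} u^4·e^(-2·u) du ÷ ∫_{0}^{∞} u^4·e^(-2·u) du.
With ∫ u^4·e^(-2·u) du = -(u^4/2 + u^3 + 3·u^2/2 + 3·u/2 + 3/4)·e^(-2·u) + C, the region integral is 3/4 - 345·e^(-6)/4 and the full one is 3/4.
The region integral divided by the full integral gives P = 0.7149.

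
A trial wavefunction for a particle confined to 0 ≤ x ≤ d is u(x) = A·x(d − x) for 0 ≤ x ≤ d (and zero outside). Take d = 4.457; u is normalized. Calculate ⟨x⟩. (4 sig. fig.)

By definition ⟨x⟩ = ∫ x |u(x)|² dx.
Expanding the polynomial and integrating term by term, since the A² factors cancel between numerator and denominator, ⟨x⟩ = d/2.
Putting d = 4.457 gives 2.2285.

⟨x⟩ ≈ 2.229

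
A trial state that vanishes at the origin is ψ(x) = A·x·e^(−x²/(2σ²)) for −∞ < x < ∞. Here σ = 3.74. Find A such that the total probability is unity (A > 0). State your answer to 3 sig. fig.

Require ∫ |ψ|² dx = 1 over the whole domain.
With ∫_{−∞}^{∞} x^(2m) e^(−αx²) dx = (2m−1)!!·√π / (2^m α^(m+1/2)), carrying out the integral gives A² · √(π)·σ^3/2.
Setting this equal to 1 gives A² = 1/(√(π)·σ^3/2).
Plugging in σ = 3.74 yields A = 0.1469.

A ≈ 0.147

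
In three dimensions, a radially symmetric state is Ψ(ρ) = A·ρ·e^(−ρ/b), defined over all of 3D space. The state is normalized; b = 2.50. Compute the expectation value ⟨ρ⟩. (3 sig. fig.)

⟨ρ⟩ ≈ 6.25

By definition ⟨ρ⟩ = ∫ ρ |Ψ(ρ)|² 4πρ² dρ.
Using ∫₀^∞ ρⁿ e^(−αρ) dρ = n!/αⁿ⁺¹, since the A² factors cancel between numerator and denominator, ⟨ρ⟩ = 5·b/2.
With b = 2.50, ⟨ρ⟩ = 6.250.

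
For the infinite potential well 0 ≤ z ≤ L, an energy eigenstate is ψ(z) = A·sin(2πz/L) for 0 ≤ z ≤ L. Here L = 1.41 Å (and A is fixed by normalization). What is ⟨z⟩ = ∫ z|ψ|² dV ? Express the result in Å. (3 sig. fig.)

⟨z⟩ = ∫ z |ψ|² dz over the full domain.
With ∫₀^L sin²(nπz/L) dz = L/2, since the A² factors cancel between numerator and denominator, ⟨z⟩ = L/2.
Putting L = 1.41 gives 0.7050.

⟨z⟩ ≈ 0.705 Å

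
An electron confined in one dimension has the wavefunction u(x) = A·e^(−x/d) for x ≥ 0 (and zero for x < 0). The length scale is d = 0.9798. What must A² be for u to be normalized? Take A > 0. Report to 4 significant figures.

A^2 ≈ 2.041

Normalization requires ∫|u|² dx = 1, integrated from 0 to ∞.
Recall ∫₀^∞ x^m e^(−x/β) dx = m!·β^(m+1), ∫|u|² dx = A²·(d/2).
Substituting d = 0.9798 gives A² = 2.0412, so A = 1.4287.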